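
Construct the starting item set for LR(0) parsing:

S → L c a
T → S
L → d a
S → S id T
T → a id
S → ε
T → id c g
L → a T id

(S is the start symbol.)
First, augment the grammar with S' → S
I₀ = CLOSURE({ [S' → . S] }):
  [S' → . S] has the dot before S: add [S → . L c a], [S → . S id T], [S → .]
  [S → . L c a] has the dot before L: add [L → . d a], [L → . a T id]
No further items can be added.

I₀ = { [L → . a T id], [L → . d a], [S → . L c a], [S → . S id T], [S → .], [S' → . S] }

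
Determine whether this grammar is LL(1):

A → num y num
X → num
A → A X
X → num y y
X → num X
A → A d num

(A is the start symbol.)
No. Predict set conflict for A: { 'num' }

Relevant sets:
  FIRST(A) = { 'num' }

For A:
  PREDICT(A → num y num) = { 'num' }
  PREDICT(A → A X) = { 'num' }
  PREDICT(A → A d num) = { 'num' }
For X:
  PREDICT(X → num) = { 'num' }
  PREDICT(X → num y y) = { 'num' }
  PREDICT(X → num X) = { 'num' }

Conflict found: Predict set conflict for A: { 'num' }
The grammar is NOT LL(1).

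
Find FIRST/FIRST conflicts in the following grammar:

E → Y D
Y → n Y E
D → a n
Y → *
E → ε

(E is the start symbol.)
FIRST sets of the non-terminals at (or reachable through a nullable prefix from) the front of some alternative:
  FIRST(Y) = { '*', 'n' }

Productions for E:
  E → Y D: FIRST = { '*', 'n' }
  E → ε: FIRST = { ε }
Productions for Y:
  Y → n Y E: FIRST = { 'n' }
  Y → *: FIRST = { '*' }
D has only one production, so no FIRST/FIRST conflict is possible there.

All alternatives of each non-terminal have pairwise disjoint FIRST sets.

Answer: No FIRST/FIRST conflicts.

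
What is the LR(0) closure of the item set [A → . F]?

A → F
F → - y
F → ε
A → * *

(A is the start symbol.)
{ [A → . F], [F → . - y], [F → .] }

To compute CLOSURE, for each item [A → α.Bβ] where B is a non-terminal, add [B → .γ] for all productions B → γ; repeat for the newly added items until nothing changes.

Start with: [A → . F]
  [A → . F] has the dot before F: add [F → . - y], [F → .]
No further items can be added.

CLOSURE = { [A → . F], [F → . - y], [F → .] }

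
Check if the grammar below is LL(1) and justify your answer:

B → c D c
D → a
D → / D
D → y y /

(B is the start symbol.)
A grammar is LL(1) if for each non-terminal N with multiple productions, the predict sets of those productions are pairwise disjoint, where PREDICT(N → α) = (FIRST(α) \ {ε}) ∪ (FOLLOW(N) if α ⇒* ε).

For D:
  PREDICT(D → a) = { 'a' }
  PREDICT(D → '/' D) = { '/' }
  PREDICT(D → y y '/') = { 'y' }
B has a single production, so nothing to check there.

All predict sets are disjoint. The grammar IS LL(1).

Answer: Yes, the grammar is LL(1).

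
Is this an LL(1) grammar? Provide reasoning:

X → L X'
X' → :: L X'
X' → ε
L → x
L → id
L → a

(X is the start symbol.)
A grammar is LL(1) if for each non-terminal N with multiple productions, the predict sets of those productions are pairwise disjoint, where PREDICT(N → α) = (FIRST(α) \ {ε}) ∪ (FOLLOW(N) if α ⇒* ε).

Relevant sets:
  FOLLOW(X') = { $ }

For X':
  PREDICT(X' → :: L X') = { '::' }
  PREDICT(X' → ε) = { $ }
For L:
  PREDICT(L → x) = { 'x' }
  PREDICT(L → id) = { 'id' }
  PREDICT(L → a) = { 'a' }
X has a single production, so nothing to check there.

All predict sets are disjoint. The grammar IS LL(1).

Answer: Yes, the grammar is LL(1).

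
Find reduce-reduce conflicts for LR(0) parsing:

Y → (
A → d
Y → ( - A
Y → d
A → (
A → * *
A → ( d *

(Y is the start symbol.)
No reduce-reduce conflicts

A reduce-reduce conflict occurs when an LR(0) state has two complete items [A → α .] and [B → β .] — both call for a reduction, and with no lookahead the parser cannot choose between them.

Augment with Y' → Y and build the canonical LR(0) collection (I0 = CLOSURE({[Y' → . Y]}), then GOTO on every symbol after a dot until no new states appear). It has 12 states:
  I0: { [Y → . ( - A], [Y → . (], [Y → . d], [Y' → . Y] }  — shift
  I1: { [Y → ( . - A], [Y → ( .] }  — shift, reduce
  I2: { [Y' → Y .] }  — accept
  I3: { [Y → d .] }  — reduce
  I4: { [A → . ( d *], [A → . (], [A → . * *], [A → . d], [Y → ( - . A] }  — shift
  I5: { [A → ( . d *], [A → ( .] }  — shift, reduce
  I6: { [A → * . *] }  — shift
  I7: { [Y → ( - A .] }  — reduce
  I8: { [A → d .] }  — reduce
  I9: { [A → * * .] }  — reduce
  I10: { [A → ( d . *] }  — shift
  I11: { [A → ( d * .] }  — reduce

No state contains more than one complete item.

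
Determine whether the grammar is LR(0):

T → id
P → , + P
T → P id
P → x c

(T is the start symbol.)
A grammar is LR(0) if no state in the canonical LR(0) collection has:
  - both a shift item (dot before a terminal) and a complete item (shift-reduce conflict), or
  - two or more complete items (reduce-reduce conflict; the accept item [T' → T .] counts as a complete item here).

Augment with T' → T and build the canonical LR(0) collection (I0 = CLOSURE({[T' → . T]}), then GOTO on every symbol after a dot until no new states appear). It has 10 states:
  I0: { [P → . , + P], [P → . x c], [T → . P id], [T → . id], [T' → . T] }  — shift
  I1: { [P → , . + P] }  — shift
  I2: { [T → P . id] }  — shift
  I3: { [T' → T .] }  — accept
  I4: { [T → id .] }  — reduce
  I5: { [P → x . c] }  — shift
  I6: { [P → x c .] }  — reduce
  I7: { [T → P id .] }  — reduce
  I8: { [P → , + . P], [P → . , + P], [P → . x c] }  — shift
  I9: { [P → , + P .] }  — reduce

Every state is either a pure shift/goto state or contains exactly one complete item and nothing to shift — no conflicts. The grammar is LR(0).

Answer: Yes, the grammar is LR(0)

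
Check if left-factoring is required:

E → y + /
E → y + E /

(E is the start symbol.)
Left-factoring is needed when two productions for the same non-terminal
share a common prefix on the right-hand side.

Productions for E:
  E → y + /
  E → y + E /

Found common prefix 'y +' in productions for E

Answer: Yes, E has productions with common prefix 'y +'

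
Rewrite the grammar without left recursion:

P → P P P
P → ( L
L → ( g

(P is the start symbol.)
P → ( L P'
P' → P P P'
P' → ε
L → ( g

P is directly left-recursive. The standard transformation for
  A → A α₁ | ... | A α_m | β₁ | ... | β_n
is
  A  → β₁ A' | ... | β_n A'
  A' → α₁ A' | ... | α_m A' | ε

P → ( L becomes P → ( L P'
P → P P P becomes P' → P P P'
Add P' → ε

Productions for other non-terminals are unchanged:
  L → ( g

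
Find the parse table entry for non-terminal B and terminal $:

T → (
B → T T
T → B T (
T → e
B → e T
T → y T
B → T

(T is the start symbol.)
To find M[B, $], we find productions for B where $ is in the predict set (PREDICT(N → α) = (FIRST(α) \ {ε}) ∪ (FOLLOW(N) if α ⇒* ε)).

Relevant sets:
  FIRST(T) = { '(', 'e', 'y' }

B → T T: PREDICT = { '(', 'e', 'y' }
B → e T: PREDICT = { 'e' }
B → T: PREDICT = { '(', 'e', 'y' }

M[B, $] is empty (no production applies)

Answer: Empty (error entry)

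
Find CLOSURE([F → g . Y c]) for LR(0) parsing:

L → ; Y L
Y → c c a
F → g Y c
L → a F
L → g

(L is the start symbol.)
To compute CLOSURE, for each item [A → α.Bβ] where B is a non-terminal, add [B → .γ] for all productions B → γ; repeat for the newly added items until nothing changes.

Start with: [F → g . Y c]
  [F → g . Y c] has the dot before Y: add [Y → . c c a]
No further items can be added.

CLOSURE = { [F → g . Y c], [Y → . c c a] }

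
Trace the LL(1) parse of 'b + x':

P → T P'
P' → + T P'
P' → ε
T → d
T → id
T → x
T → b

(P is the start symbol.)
Stack is shown with the top on the left.

Stack     Input    Action
-------------------------
P $       b + x $  output P → T P'
T P' $    b + x $  output T → b
b P' $    b + x $  match 'b'
P' $      + x $    output P' → + T P'
+ T P' $  + x $    match '+'
T P' $    x $      output T → x
x P' $    x $      match 'x'
P' $      $        output P' → ε
$         $        accept

The string is accepted.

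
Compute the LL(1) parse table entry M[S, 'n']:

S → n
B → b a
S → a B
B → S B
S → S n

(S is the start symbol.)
S → n, S → S n

To find M[S, 'n'], we find productions for S where 'n' is in the predict set (PREDICT(N → α) = (FIRST(α) \ {ε}) ∪ (FOLLOW(N) if α ⇒* ε)).

Relevant sets:
  FIRST(S) = { 'a', 'n' }

S → n: PREDICT = { 'n' }
  'n' is in predict set, so this production goes in M[S, 'n']
S → a B: PREDICT = { 'a' }
S → S n: PREDICT = { 'a', 'n' }
  'n' is in predict set, so this production goes in M[S, 'n']

M[S, 'n'] = S → n, S → S n  (a multiply-defined cell — the grammar is not LL(1))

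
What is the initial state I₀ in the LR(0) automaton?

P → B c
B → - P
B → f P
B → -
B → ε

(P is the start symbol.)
First, augment the grammar with P' → P
I₀ = CLOSURE({ [P' → . P] }):
  [P' → . P] has the dot before P: add [P → . B c]
  [P → . B c] has the dot before B: add [B → . - P], [B → . f P], [B → . -], [B → .]
No further items can be added.

I₀ = { [B → . - P], [B → . -], [B → . f P], [B → .], [P → . B c], [P' → . P] }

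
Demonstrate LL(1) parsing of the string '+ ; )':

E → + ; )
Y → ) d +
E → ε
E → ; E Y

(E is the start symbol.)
LL(1) parsing maintains a stack (initially the start symbol over $) and the input. At each step: if the stack top is a terminal, match it against the current input token; if it is a non-terminal N, replace it with the RHS of M[N, lookahead] (the unique production whose predict set contains the lookahead).

Stack is shown with the top on the left.

Stack    Input    Action
------------------------
E $      + ; ) $  output E → + ; )
+ ; ) $  + ; ) $  match '+'
; ) $    ; ) $    match ';'
) $      ) $      match ')'
$        $        accept

The string is accepted.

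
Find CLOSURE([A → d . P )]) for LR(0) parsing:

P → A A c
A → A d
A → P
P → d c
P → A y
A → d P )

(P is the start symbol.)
{ [A → . A d], [A → . P], [A → . d P )], [A → d . P )], [P → . A A c], [P → . A y], [P → . d c] }

Start with: [A → d . P )]
  [A → d . P )] has the dot before P: add [P → . A A c], [P → . d c], [P → . A y]
  [P → . A A c] has the dot before A: add [A → . A d], [A → . P], [A → . d P )]
No further items can be added.

CLOSURE = { [A → . A d], [A → . P], [A → . d P )], [A → d . P )], [P → . A A c], [P → . A y], [P → . d c] }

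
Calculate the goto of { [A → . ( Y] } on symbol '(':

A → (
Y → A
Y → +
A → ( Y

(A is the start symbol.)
GOTO(I, '(') = CLOSURE({ [A → αX.β] : [A → α.Xβ] ∈ I, X = '(' })

Items with dot before '(', with the dot advanced:
  [A → . ( Y] → [A → ( . Y]
Closure of the advanced items:
  [A → ( . Y] has the dot before Y: add [Y → . A], [Y → . +]
  [Y → . A] has the dot before A: add [A → . (], [A → . ( Y]

GOTO = { [A → ( . Y], [A → . ( Y], [A → . (], [Y → . +], [Y → . A] }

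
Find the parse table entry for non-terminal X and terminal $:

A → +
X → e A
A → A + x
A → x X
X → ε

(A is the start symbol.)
X → ε

To find M[X, $], we find productions for X where $ is in the predict set (PREDICT(N → α) = (FIRST(α) \ {ε}) ∪ (FOLLOW(N) if α ⇒* ε)).

Relevant sets:
  FOLLOW(X) = { $, '+' }

X → e A: PREDICT = { 'e' }
X → ε: PREDICT = { $, '+' }
  $ is in predict set, so this production goes in M[X, $]

M[X, $] = X → ε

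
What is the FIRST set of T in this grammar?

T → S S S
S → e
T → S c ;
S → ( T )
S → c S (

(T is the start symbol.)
FIRST sets of the other non-terminals involved (by the same procedure, iterated to a fixed point):
  FIRST(S) = { '(', 'c', 'e' }

From T → S S S:
  - S is a non-terminal: add FIRST(S) \ {ε} = { '(', 'c', 'e' }
    S is not nullable, so stop
From T → S c ;:
  - S is a non-terminal: add FIRST(S) \ {ε} = { '(', 'c', 'e' }
    S is not nullable, so stop

Collecting: FIRST(T) = { '(', 'c', 'e' }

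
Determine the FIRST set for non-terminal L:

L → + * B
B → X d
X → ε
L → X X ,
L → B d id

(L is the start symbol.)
To compute FIRST(L), examine every production with L on the left-hand side, reading each right-hand side left to right until a non-nullable symbol is reached.

FIRST sets of the other non-terminals involved (by the same procedure, iterated to a fixed point):
  FIRST(X) = { ε }
  FIRST(B) = { 'd' }

From L → + * B:
  - '+' is a terminal: add '+' and stop
From L → X X ,:
  - X is a non-terminal: add FIRST(X) \ {ε} = { }
    X is nullable, so continue to the next symbol
  - X is a non-terminal: add FIRST(X) \ {ε} = { }
    X is nullable, so continue to the next symbol
  - ',' is a terminal: add ',' and stop
From L → B d id:
  - B is a non-terminal: add FIRST(B) \ {ε} = { 'd' }
    B is not nullable, so stop

Collecting: FIRST(L) = { '+', ',', 'd' }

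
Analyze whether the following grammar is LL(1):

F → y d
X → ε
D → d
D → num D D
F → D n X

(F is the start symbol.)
Yes, the grammar is LL(1).

Relevant sets:
  FIRST(D) = { 'd', 'num' }

For F:
  PREDICT(F → y d) = { 'y' }
  PREDICT(F → D n X) = { 'd', 'num' }
For D:
  PREDICT(D → d) = { 'd' }
  PREDICT(D → num D D) = { 'num' }
X has a single production, so nothing to check there.

All predict sets are disjoint. The grammar IS LL(1).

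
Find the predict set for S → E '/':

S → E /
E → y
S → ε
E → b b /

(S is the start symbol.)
PREDICT(S → E '/') = (FIRST(RHS) \ {ε}) ∪ (FOLLOW(S) if ε ∈ FIRST(RHS), i.e. RHS ⇒* ε)
FIRST(E) = { 'b', 'y' }
FIRST(E '/') = { 'b', 'y' }
ε ∉ FIRST(E '/'), so FOLLOW(S) is not added.
PREDICT(S → E '/') = { 'b', 'y' }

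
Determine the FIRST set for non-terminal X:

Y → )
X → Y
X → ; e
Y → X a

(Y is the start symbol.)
{ ')', ';' }

To compute FIRST(X), examine every production with X on the left-hand side, reading each right-hand side left to right until a non-nullable symbol is reached.

FIRST sets of the other non-terminals involved (by the same procedure, iterated to a fixed point):
  FIRST(Y) = { ')', ';' }

From X → Y:
  - Y is a non-terminal: add FIRST(Y) \ {ε} = { ')', ';' }
    Y is not nullable, so stop
From X → ; e:
  - ';' is a terminal: add ';' and stop

Collecting: FIRST(X) = { ')', ';' }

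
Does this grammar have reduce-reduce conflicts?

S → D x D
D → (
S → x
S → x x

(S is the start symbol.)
No reduce-reduce conflicts

Augment with S' → S and build the canonical LR(0) collection (I0 = CLOSURE({[S' → . S]}), then GOTO on every symbol after a dot until no new states appear). It has 8 states:
  I0: { [D → . (], [S → . D x D], [S → . x x], [S → . x], [S' → . S] }  — shift
  I1: { [D → ( .] }  — reduce
  I2: { [S → D . x D] }  — shift
  I3: { [S' → S .] }  — accept
  I4: { [S → x . x], [S → x .] }  — shift, reduce
  I5: { [S → x x .] }  — reduce
  I6: { [D → . (], [S → D x . D] }  — shift
  I7: { [S → D x D .] }  — reduce

No state contains more than one complete item.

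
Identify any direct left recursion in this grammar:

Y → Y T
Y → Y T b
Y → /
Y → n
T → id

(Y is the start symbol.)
Y → Y T: LEFT RECURSIVE (starts with Y)
Y → Y T b: LEFT RECURSIVE (starts with Y)
Y → /: starts with '/'
Y → n: starts with n
T → id: starts with id

The grammar has direct left recursion on: Y.

Answer: Yes, Y is left-recursive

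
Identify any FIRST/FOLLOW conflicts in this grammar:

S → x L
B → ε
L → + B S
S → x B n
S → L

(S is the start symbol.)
No FIRST/FOLLOW conflicts.

A FIRST/FOLLOW conflict occurs when a non-terminal N has a nullable alternative N → β (β ⇒* ε) and another alternative N → α with FIRST(α) ∩ FOLLOW(N) ≠ ∅: on such a lookahead the parser cannot decide between expanding α and letting N vanish via β.

Nullable non-terminals: B.
B has a nullable alternative but only one production, so nothing to check.

L, S have no nullable alternative, so no FIRST/FOLLOW check is needed there.

No FIRST/FOLLOW conflicts found.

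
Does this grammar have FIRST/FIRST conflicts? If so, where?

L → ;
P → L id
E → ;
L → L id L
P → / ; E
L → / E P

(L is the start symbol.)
A FIRST/FIRST conflict occurs when two productions N → α and N → β for the same non-terminal have FIRST(α) ∩ FIRST(β) ≠ ∅ (with ε ∈ FIRST of a nullable right-hand side, so two nullable alternatives also conflict).

FIRST sets of the non-terminals at (or reachable through a nullable prefix from) the front of some alternative:
  FIRST(L) = { '/', ';' }

Productions for L:
  L → ;: FIRST = { ';' }
  L → L id L: FIRST = { '/', ';' }
  L → / E P: FIRST = { '/' }
Productions for P:
  P → L id: FIRST = { '/', ';' }
  P → / ; E: FIRST = { '/' }
E has only one production, so no FIRST/FIRST conflict is possible there.

Conflict for L: L → ; and L → L id L
  Overlap: { ';' }
Conflict for L: L → L id L and L → / E P
  Overlap: { '/' }
Conflict for P: P → L id and P → / ; E
  Overlap: { '/' }

Answer: Yes. L → ';' / L → L id L on { ';' }; L → L id L / L → '/' E P on { '/' }; P → L id / P → '/' ';' E on { '/' }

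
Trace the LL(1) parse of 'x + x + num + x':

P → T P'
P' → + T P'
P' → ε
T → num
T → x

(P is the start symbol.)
LL(1) parsing maintains a stack (initially the start symbol over $) and the input. At each step: if the stack top is a terminal, match it against the current input token; if it is a non-terminal N, replace it with the RHS of M[N, lookahead] (the unique production whose predict set contains the lookahead).

Stack is shown with the top on the left.

Stack     Input              Action
-----------------------------------
P $       x + x + num + x $  output P → T P'
T P' $    x + x + num + x $  output T → x
x P' $    x + x + num + x $  match 'x'
P' $      + x + num + x $    output P' → + T P'
+ T P' $  + x + num + x $    match '+'
T P' $    x + num + x $      output T → x
x P' $    x + num + x $      match 'x'
P' $      + num + x $        output P' → + T P'
+ T P' $  + num + x $        match '+'
T P' $    num + x $          output T → num
num P' $  num + x $          match 'num'
P' $      + x $              output P' → + T P'
+ T P' $  + x $              match '+'
T P' $    x $                output T → x
x P' $    x $                match 'x'
P' $      $                  output P' → ε
$         $                  accept

The string is accepted.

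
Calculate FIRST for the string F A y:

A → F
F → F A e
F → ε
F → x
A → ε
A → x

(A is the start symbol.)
{ 'e', 'x', 'y' }

FIRST sets of the non-terminals involved (from the grammar, by fixed-point iteration):
  FIRST(F) = { 'e', 'x', ε }
  FIRST(A) = { 'e', 'x', ε }

To compute FIRST(F A y), process the symbols left to right:
Symbol F is a non-terminal. Add FIRST(F) \ {ε} = { 'e', 'x' }
F is nullable (ε ∈ FIRST(F)), continue to the next symbol.
Symbol A is a non-terminal. Add FIRST(A) \ {ε} = { 'e', 'x' }
A is nullable (ε ∈ FIRST(A)), continue to the next symbol.
Symbol y is a terminal. Add 'y' and stop.
FIRST(F A y) = { 'e', 'x', 'y' }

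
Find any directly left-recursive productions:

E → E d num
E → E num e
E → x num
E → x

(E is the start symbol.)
E → E d num: LEFT RECURSIVE (starts with E)
E → E num e: LEFT RECURSIVE (starts with E)
E → x num: starts with x
E → x: starts with x

The grammar has direct left recursion on: E.

Answer: Yes, E is left-recursive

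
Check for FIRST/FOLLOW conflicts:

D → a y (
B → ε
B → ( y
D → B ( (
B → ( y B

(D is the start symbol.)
Yes. B → '(' y with FOLLOW(B) on { '(' }; B → '(' y B with FOLLOW(B) on { '(' }

A FIRST/FOLLOW conflict occurs when a non-terminal N has a nullable alternative N → β (β ⇒* ε) and another alternative N → α with FIRST(α) ∩ FOLLOW(N) ≠ ∅: on such a lookahead the parser cannot decide between expanding α and letting N vanish via β.

Nullable non-terminals: B.

B: nullable alternative(s) B → ε; FOLLOW(B) = { '(' }
  B → ε: FIRST \ {ε} = { } — this is the only nullable alternative, skip
  B → ( y: FIRST \ {ε} = { '(' } — overlaps FOLLOW(B) on { '(' }: CONFLICT
  B → ( y B: FIRST \ {ε} = { '(' } — overlaps FOLLOW(B) on { '(' }: CONFLICT

D has no nullable alternative, so no FIRST/FOLLOW check is needed there.

So the grammar has 2 FIRST/FOLLOW conflicts (marked CONFLICT above).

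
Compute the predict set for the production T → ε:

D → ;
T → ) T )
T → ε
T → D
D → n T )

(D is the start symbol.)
{ ')' }

PREDICT(T → ε) = (FIRST(RHS) \ {ε}) ∪ (FOLLOW(T) if ε ∈ FIRST(RHS), i.e. RHS ⇒* ε)
The right-hand side is ε (FIRST(ε) = { ε }), so the predict set is FOLLOW(T) = { ')' }
PREDICT(T → ε) = { ')' }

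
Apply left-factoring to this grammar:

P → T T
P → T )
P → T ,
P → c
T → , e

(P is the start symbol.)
P → T P'
P' → T
P' → )
P' → ,
P → c
T → , e

Left-factoring transforms A → αβ₁ | αβ₂ into A → αA' and A' → β₁ | β₂
(α is the longest common prefix among the alternatives). Repeat until
no nonterminal has two alternatives with a common prefix.

Round 1: P has alternatives sharing prefix 'T'. Introduce P': P → T P'
  Add: P' → T
  Add: P' → )
  Add: P' → ,

No remaining common prefixes — done.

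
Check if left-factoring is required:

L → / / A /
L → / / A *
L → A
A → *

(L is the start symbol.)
Yes, L has productions with common prefix '/ / A'

Left-factoring is needed when two productions for the same non-terminal
share a common prefix on the right-hand side.

Productions for L:
  L → / / A /
  L → / / A *
  L → A

Found common prefix '/ / A' in productions for L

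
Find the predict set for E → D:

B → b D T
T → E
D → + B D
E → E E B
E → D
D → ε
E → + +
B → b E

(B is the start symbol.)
{ $, '+', 'b' }

PREDICT(E → D) = (FIRST(RHS) \ {ε}) ∪ (FOLLOW(E) if ε ∈ FIRST(RHS), i.e. RHS ⇒* ε)
FIRST(D) = { '+', ε }
FIRST(D) = { '+', ε }
ε ∈ FIRST(D) (the right-hand side is nullable), so add FOLLOW(E) = { $, '+', 'b' }
PREDICT(E → D) = { $, '+', 'b' }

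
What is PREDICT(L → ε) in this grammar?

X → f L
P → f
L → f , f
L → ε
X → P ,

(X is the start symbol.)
{ $ }

PREDICT(L → ε) = (FIRST(RHS) \ {ε}) ∪ (FOLLOW(L) if ε ∈ FIRST(RHS), i.e. RHS ⇒* ε)
The right-hand side is ε (FIRST(ε) = { ε }), so the predict set is FOLLOW(L) = { $ }
PREDICT(L → ε) = { $ }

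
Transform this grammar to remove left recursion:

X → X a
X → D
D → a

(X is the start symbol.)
X → D X'
X' → a X'
X' → ε
D → a

X is directly left-recursive. The standard transformation for
  A → A α₁ | ... | A α_m | β₁ | ... | β_n
is
  A  → β₁ A' | ... | β_n A'
  A' → α₁ A' | ... | α_m A' | ε

X → D becomes X → D X'
X → X a becomes X' → a X'
Add X' → ε

Productions for other non-terminals are unchanged:
  D → a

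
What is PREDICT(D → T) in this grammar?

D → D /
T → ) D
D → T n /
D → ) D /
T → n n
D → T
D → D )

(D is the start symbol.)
PREDICT(D → T) = (FIRST(RHS) \ {ε}) ∪ (FOLLOW(D) if ε ∈ FIRST(RHS), i.e. RHS ⇒* ε)
FIRST(T) = { ')', 'n' }
FIRST(T) = { ')', 'n' }
ε ∉ FIRST(T), so FOLLOW(D) is not added.
PREDICT(D → T) = { ')', 'n' }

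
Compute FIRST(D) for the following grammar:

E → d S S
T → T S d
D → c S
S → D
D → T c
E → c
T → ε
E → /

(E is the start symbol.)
{ 'c' }

FIRST sets of the other non-terminals involved (by the same procedure, iterated to a fixed point):
  FIRST(T) = { 'c', ε }

From D → c S:
  - c is a terminal: add 'c' and stop
From D → T c:
  - T is a non-terminal: add FIRST(T) \ {ε} = { 'c' }
    T is nullable, so continue to the next symbol
  - c is a terminal: add 'c' and stop

Collecting: FIRST(D) = { 'c' }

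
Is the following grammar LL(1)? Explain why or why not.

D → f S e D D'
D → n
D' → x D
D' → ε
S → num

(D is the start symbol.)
Relevant sets:
  FOLLOW(D') = { $, 'x' }

For D:
  PREDICT(D → f S e D D') = { 'f' }
  PREDICT(D → n) = { 'n' }
For D':
  PREDICT(D' → x D) = { 'x' }
  PREDICT(D' → ε) = { $, 'x' }
S has a single production, so nothing to check there.

Conflict found: Predict set conflict for D': { 'x' }
The grammar is NOT LL(1).

Answer: No. Predict set conflict for D': { 'x' }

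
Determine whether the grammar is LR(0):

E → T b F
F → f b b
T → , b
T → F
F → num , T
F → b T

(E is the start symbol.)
Yes, the grammar is LR(0)

Augment with E' → E and build the canonical LR(0) collection (I0 = CLOSURE({[E' → . E]}), then GOTO on every symbol after a dot until no new states appear). It has 16 states:
  I0: { [E → . T b F], [E' → . E], [F → . b T], [F → . f b b], [F → . num , T], [T → . , b], [T → . F] }  — shift
  I1: { [T → , . b] }  — shift
  I2: { [E' → E .] }  — accept
  I3: { [T → F .] }  — reduce
  I4: { [E → T . b F] }  — shift
  I5: { [F → . b T], [F → . f b b], [F → . num , T], [F → b . T], [T → . , b], [T → . F] }  — shift
  I6: { [F → f . b b] }  — shift
  I7: { [F → num . , T] }  — shift
  I8: { [F → . b T], [F → . f b b], [F → . num , T], [F → num , . T], [T → . , b], [T → . F] }  — shift
  I9: { [F → num , T .] }  — reduce
  I10: { [F → f b . b] }  — shift
  I11: { [F → f b b .] }  — reduce
  I12: { [F → b T .] }  — reduce
  I13: { [E → T b . F], [F → . b T], [F → . f b b], [F → . num , T] }  — shift
  I14: { [E → T b F .] }  — reduce
  I15: { [T → , b .] }  — reduce

Every state is either a pure shift/goto state or contains exactly one complete item and nothing to shift — no conflicts. The grammar is LR(0).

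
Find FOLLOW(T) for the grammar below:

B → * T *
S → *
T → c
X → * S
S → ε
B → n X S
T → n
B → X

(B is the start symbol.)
In B → * T *: T is followed by '*', add FIRST('*') \ {ε} = { '*' }

Taking the union: FOLLOW(T) = { '*' }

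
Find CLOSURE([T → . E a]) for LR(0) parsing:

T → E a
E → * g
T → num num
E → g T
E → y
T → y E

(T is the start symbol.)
{ [E → . * g], [E → . g T], [E → . y], [T → . E a] }

Start with: [T → . E a]
  [T → . E a] has the dot before E: add [E → . * g], [E → . g T], [E → . y]
No further items can be added.

CLOSURE = { [E → . * g], [E → . g T], [E → . y], [T → . E a] }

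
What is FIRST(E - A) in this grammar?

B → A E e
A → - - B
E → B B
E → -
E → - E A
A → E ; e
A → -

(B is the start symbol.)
FIRST sets of the non-terminals involved (from the grammar, by fixed-point iteration):
  FIRST(E) = { '-' }

To compute FIRST(E - A), process the symbols left to right:
Symbol E is a non-terminal. Add FIRST(E) \ {ε} = { '-' }
E is not nullable (ε ∉ FIRST(E)), so stop here.
FIRST(E - A) = { '-' }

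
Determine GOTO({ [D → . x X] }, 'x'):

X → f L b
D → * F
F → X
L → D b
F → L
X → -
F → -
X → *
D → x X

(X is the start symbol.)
{ [D → x . X], [X → . *], [X → . -], [X → . f L b] }

GOTO(I, 'x') = CLOSURE({ [A → αX.β] : [A → α.Xβ] ∈ I, X = 'x' })

Items with dot before 'x', with the dot advanced:
  [D → . x X] → [D → x . X]
Closure of the advanced items:
  [D → x . X] has the dot before X: add [X → . f L b], [X → . -], [X → . *]

GOTO = { [D → x . X], [X → . *], [X → . -], [X → . f L b] }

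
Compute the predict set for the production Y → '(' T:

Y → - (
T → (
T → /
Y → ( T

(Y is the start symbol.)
PREDICT(Y → '(' T) = (FIRST(RHS) \ {ε}) ∪ (FOLLOW(Y) if ε ∈ FIRST(RHS), i.e. RHS ⇒* ε)
FIRST('(' T) = { '(' }
ε ∉ FIRST('(' T), so FOLLOW(Y) is not added.
PREDICT(Y → '(' T) = { '(' }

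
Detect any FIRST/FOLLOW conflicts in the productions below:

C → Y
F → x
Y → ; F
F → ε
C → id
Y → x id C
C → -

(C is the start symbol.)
No FIRST/FOLLOW conflicts.

Nullable non-terminals: F.

F: nullable alternative(s) F → ε; FOLLOW(F) = { $ }
  F → x: FIRST \ {ε} = { 'x' } — disjoint from FOLLOW(F)
  F → ε: FIRST \ {ε} = { } — this is the only nullable alternative, skip

C, Y have no nullable alternative, so no FIRST/FOLLOW check is needed there.

No FIRST/FOLLOW conflicts found.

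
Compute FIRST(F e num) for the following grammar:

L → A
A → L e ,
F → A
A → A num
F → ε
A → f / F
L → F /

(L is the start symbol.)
{ '/', 'e', 'f' }

FIRST sets of the non-terminals involved (from the grammar, by fixed-point iteration):
  FIRST(F) = { '/', 'f', ε }

To compute FIRST(F e num), process the symbols left to right:
Symbol F is a non-terminal. Add FIRST(F) \ {ε} = { '/', 'f' }
F is nullable (ε ∈ FIRST(F)), continue to the next symbol.
Symbol e is a terminal. Add 'e' and stop.
FIRST(F e num) = { '/', 'e', 'f' }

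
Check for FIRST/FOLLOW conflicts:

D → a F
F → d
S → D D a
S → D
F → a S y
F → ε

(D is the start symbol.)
A FIRST/FOLLOW conflict occurs when a non-terminal N has a nullable alternative N → β (β ⇒* ε) and another alternative N → α with FIRST(α) ∩ FOLLOW(N) ≠ ∅: on such a lookahead the parser cannot decide between expanding α and letting N vanish via β.

Nullable non-terminals: F.

F: nullable alternative(s) F → ε; FOLLOW(F) = { $, 'a', 'y' }
  F → d: FIRST \ {ε} = { 'd' } — disjoint from FOLLOW(F)
  F → a S y: FIRST \ {ε} = { 'a' } — overlaps FOLLOW(F) on { 'a' }: CONFLICT
  F → ε: FIRST \ {ε} = { } — this is the only nullable alternative, skip

D, S have no nullable alternative, so no FIRST/FOLLOW check is needed there.

So the grammar has 1 FIRST/FOLLOW conflict (marked CONFLICT above).

Answer: Yes. F → a S y with FOLLOW(F) on { 'a' }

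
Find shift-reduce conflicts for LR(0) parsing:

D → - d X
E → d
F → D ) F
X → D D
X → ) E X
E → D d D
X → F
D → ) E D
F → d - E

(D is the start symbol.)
Yes — I21: [E → d .] vs [F → d . - E]; I26: [D → ) E D .] vs [D → . ) E D]

Augment with D' → D and build the canonical LR(0) collection (I0 = CLOSURE({[D' → . D]}), then GOTO on every symbol after a dot until no new states appear). It has 28 states:
  I0: { [D → . ) E D], [D → . - d X], [D' → . D] }  — shift
  I1: { [D → ) . E D], [D → . ) E D], [D → . - d X], [E → . D d D], [E → . d] }  — shift
  I2: { [D → - . d X] }  — shift
  I3: { [D' → D .] }  — accept
  I4: { [D → - d . X], [D → . ) E D], [D → . - d X], [F → . D ) F], [F → . d - E], [X → . ) E X], [X → . D D], [X → . F] }  — shift
  I5: { [D → ) . E D], [D → . ) E D], [D → . - d X], [E → . D d D], [E → . d], [X → ) . E X] }  — shift
  I6: { [D → . ) E D], [D → . - d X], [F → D . ) F], [X → D . D] }  — shift
  I7: { [X → F .] }  — reduce
  I8: { [D → - d X .] }  — reduce
  I9: { [F → d . - E] }  — shift
  I10: { [D → . ) E D], [D → . - d X], [E → . D d D], [E → . d], [F → d - . E] }  — shift
  I11: { [E → D . d D] }  — shift
  I12: { [F → d - E .] }  — reduce
  I13: { [E → d .] }  — reduce
  I14: { [D → . ) E D], [D → . - d X], [E → D d . D] }  — shift
  I15: { [E → D d D .] }  — reduce
  I16: { [D → ) . E D], [D → . ) E D], [D → . - d X], [E → . D d D], [E → . d], [F → . D ) F], [F → . d - E], [F → D ) . F] }  — shift
  I17: { [X → D D .] }  — reduce
  I18: { [E → D . d D], [F → D . ) F] }  — shift
  I19: { [D → ) E . D], [D → . ) E D], [D → . - d X] }  — shift
  I20: { [F → D ) F .] }  — reduce
  I21: { [E → d .], [F → d . - E] }  — shift, reduce
  I22: { [D → ) E D .] }  — reduce
  I23: { [D → . ) E D], [D → . - d X], [F → . D ) F], [F → . d - E], [F → D ) . F] }  — shift
  I24: { [F → D . ) F] }  — shift
  I25: { [D → ) E . D], [D → . ) E D], [D → . - d X], [F → . D ) F], [F → . d - E], [X → ) E . X], [X → . ) E X], [X → . D D], [X → . F] }  — shift
  I26: { [D → ) E D .], [D → . ) E D], [D → . - d X], [F → D . ) F], [X → D . D] }  — shift, reduce
  I27: { [X → ) E X .] }  — reduce

I21 contains reduce item [E → d .] and shift item [F → d . - E] — shift-reduce conflict.
I26 contains reduce item [D → ) E D .] and shift items [D → . ) E D], [D → . - d X], [F → D . ) F] — shift-reduce conflict.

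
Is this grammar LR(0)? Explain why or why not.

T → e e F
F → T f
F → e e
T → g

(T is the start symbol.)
A grammar is LR(0) if no state in the canonical LR(0) collection has:
  - both a shift item (dot before a terminal) and a complete item (shift-reduce conflict), or
  - two or more complete items (reduce-reduce conflict; the accept item [T' → T .] counts as a complete item here).

Augment with T' → T and build the canonical LR(0) collection (I0 = CLOSURE({[T' → . T]}), then GOTO on every symbol after a dot until no new states appear). It has 10 states:
  I0: { [T → . e e F], [T → . g], [T' → . T] }  — shift
  I1: { [T' → T .] }  — accept
  I2: { [T → e . e F] }  — shift
  I3: { [T → g .] }  — reduce
  I4: { [F → . T f], [F → . e e], [T → . e e F], [T → . g], [T → e e . F] }  — shift
  I5: { [T → e e F .] }  — reduce
  I6: { [F → T . f] }  — shift
  I7: { [F → e . e], [T → e . e F] }  — shift
  I8: { [F → . T f], [F → . e e], [F → e e .], [T → . e e F], [T → . g], [T → e e . F] }  — shift, reduce
  I9: { [F → T f .] }  — reduce

Conflict in state I8:
  Shift-reduce conflict between [F → e e .] and [F → . e e]
So the grammar is NOT LR(0).

Answer: No. Shift-reduce conflict between [F → e e .] and [F → . e e]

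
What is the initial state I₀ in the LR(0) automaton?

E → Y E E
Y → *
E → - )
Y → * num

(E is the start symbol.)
First, augment the grammar with E' → E
I₀ = CLOSURE({ [E' → . E] }):
  [E' → . E] has the dot before E: add [E → . Y E E], [E → . - )]
  [E → . Y E E] has the dot before Y: add [Y → . *], [Y → . * num]
No further items can be added.

I₀ = { [E → . - )], [E → . Y E E], [E' → . E], [Y → . * num], [Y → . *] }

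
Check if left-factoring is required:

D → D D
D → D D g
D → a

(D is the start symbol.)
Yes, D has productions with common prefix 'D D'

Left-factoring is needed when two productions for the same non-terminal
share a common prefix on the right-hand side.

Productions for D:
  D → D D
  D → D D g
  D → a

Found common prefix 'D D' in productions for D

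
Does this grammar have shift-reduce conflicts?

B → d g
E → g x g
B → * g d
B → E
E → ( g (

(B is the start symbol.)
No shift-reduce conflicts

A shift-reduce conflict occurs when an LR(0) state has both:
  - a complete (reduce) item [A → α .] (dot at the end), and
  - a shift item [B → β . c γ] (dot before a terminal).

Augment with B' → B and build the canonical LR(0) collection (I0 = CLOSURE({[B' → . B]}), then GOTO on every symbol after a dot until no new states appear). It has 14 states:
  I0: { [B → . * g d], [B → . E], [B → . d g], [B' → . B], [E → . ( g (], [E → . g x g] }  — shift
  I1: { [E → ( . g (] }  — shift
  I2: { [B → * . g d] }  — shift
  I3: { [B' → B .] }  — accept
  I4: { [B → E .] }  — reduce
  I5: { [B → d . g] }  — shift
  I6: { [E → g . x g] }  — shift
  I7: { [E → g x . g] }  — shift
  I8: { [E → g x g .] }  — reduce
  I9: { [B → d g .] }  — reduce
  I10: { [B → * g . d] }  — shift
  I11: { [B → * g d .] }  — reduce
  I12: { [E → ( g . (] }  — shift
  I13: { [E → ( g ( .] }  — reduce

No state contains both a complete item and a shift item.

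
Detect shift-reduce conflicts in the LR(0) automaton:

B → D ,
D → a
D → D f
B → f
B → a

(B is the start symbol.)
No shift-reduce conflicts

Augment with B' → B and build the canonical LR(0) collection (I0 = CLOSURE({[B' → . B]}), then GOTO on every symbol after a dot until no new states appear). It has 7 states:
  I0: { [B → . D ,], [B → . a], [B → . f], [B' → . B], [D → . D f], [D → . a] }  — shift
  I1: { [B' → B .] }  — accept
  I2: { [B → D . ,], [D → D . f] }  — shift
  I3: { [B → a .], [D → a .] }  — 2 reduces
  I4: { [B → f .] }  — reduce
  I5: { [B → D , .] }  — reduce
  I6: { [D → D f .] }  — reduce

No state contains both a complete item and a shift item.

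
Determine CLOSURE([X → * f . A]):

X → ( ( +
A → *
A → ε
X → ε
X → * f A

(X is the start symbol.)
To compute CLOSURE, for each item [A → α.Bβ] where B is a non-terminal, add [B → .γ] for all productions B → γ; repeat for the newly added items until nothing changes.

Start with: [X → * f . A]
  [X → * f . A] has the dot before A: add [A → . *], [A → .]
No further items can be added.

CLOSURE = { [A → . *], [A → .], [X → * f . A] }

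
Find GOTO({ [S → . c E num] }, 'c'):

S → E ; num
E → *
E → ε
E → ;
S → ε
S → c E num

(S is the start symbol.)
{ [E → . *], [E → . ;], [E → .], [S → c . E num] }

GOTO(I, 'c') = CLOSURE({ [A → αX.β] : [A → α.Xβ] ∈ I, X = 'c' })

Items with dot before 'c', with the dot advanced:
  [S → . c E num] → [S → c . E num]
Closure of the advanced items:
  [S → c . E num] has the dot before E: add [E → . *], [E → .], [E → . ;]

GOTO = { [E → . *], [E → . ;], [E → .], [S → c . E num] }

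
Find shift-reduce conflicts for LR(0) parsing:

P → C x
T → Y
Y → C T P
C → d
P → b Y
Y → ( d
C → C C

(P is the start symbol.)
Yes — I8: [C → C C .] vs [C → . d]; I13: [C → C C .] vs [C → . d]

A shift-reduce conflict occurs when an LR(0) state has both:
  - a complete (reduce) item [A → α .] (dot at the end), and
  - a shift item [B → β . c γ] (dot before a terminal).

Augment with P' → P and build the canonical LR(0) collection (I0 = CLOSURE({[P' → . P]}), then GOTO on every symbol after a dot until no new states appear). It has 15 states:
  I0: { [C → . C C], [C → . d], [P → . C x], [P → . b Y], [P' → . P] }  — shift
  I1: { [C → . C C], [C → . d], [C → C . C], [P → C . x] }  — shift
  I2: { [P' → P .] }  — accept
  I3: { [C → . C C], [C → . d], [P → b . Y], [Y → . ( d], [Y → . C T P] }  — shift
  I4: { [C → d .] }  — reduce
  I5: { [Y → ( . d] }  — shift
  I6: { [C → . C C], [C → . d], [C → C . C], [T → . Y], [Y → . ( d], [Y → . C T P], [Y → C . T P] }  — shift
  I7: { [P → b Y .] }  — reduce
  I8: { [C → . C C], [C → . d], [C → C . C], [C → C C .], [T → . Y], [Y → . ( d], [Y → . C T P], [Y → C . T P] }  — shift, reduce
  I9: { [C → . C C], [C → . d], [P → . C x], [P → . b Y], [Y → C T . P] }  — shift
  I10: { [T → Y .] }  — reduce
  I11: { [Y → C T P .] }  — reduce
  I12: { [Y → ( d .] }  — reduce
  I13: { [C → . C C], [C → . d], [C → C . C], [C → C C .] }  — shift, reduce
  I14: { [P → C x .] }  — reduce

I8 contains reduce item [C → C C .] and shift items [C → . d], [Y → . ( d] — shift-reduce conflict.
I13 contains reduce item [C → C C .] and shift item [C → . d] — shift-reduce conflict.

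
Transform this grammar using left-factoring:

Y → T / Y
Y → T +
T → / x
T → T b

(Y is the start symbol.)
Left-factoring transforms A → αβ₁ | αβ₂ into A → αA' and A' → β₁ | β₂
(α is the longest common prefix among the alternatives). Repeat until
no nonterminal has two alternatives with a common prefix.

Round 1: Y has alternatives sharing prefix 'T'. Introduce Y': Y → T Y'
  Add: Y' → / Y
  Add: Y' → +

No remaining common prefixes — done.

Resulting grammar:
Y → T Y'
Y' → / Y
Y' → +
T → / x
T → T b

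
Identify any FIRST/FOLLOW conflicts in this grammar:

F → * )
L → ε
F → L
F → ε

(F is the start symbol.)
A FIRST/FOLLOW conflict occurs when a non-terminal N has a nullable alternative N → β (β ⇒* ε) and another alternative N → α with FIRST(α) ∩ FOLLOW(N) ≠ ∅: on such a lookahead the parser cannot decide between expanding α and letting N vanish via β.

Nullable non-terminals: F, L.
FIRST sets used below: FIRST(L) = { ε }

F: nullable alternative(s) F → L, F → ε; FOLLOW(F) = { $ }
  F → * ): FIRST \ {ε} = { '*' } — disjoint from FOLLOW(F)
  F → L: FIRST \ {ε} = { } — disjoint from FOLLOW(F)
  F → ε: FIRST \ {ε} = { } — disjoint from FOLLOW(F)
L has a nullable alternative but only one production, so nothing to check.

No FIRST/FOLLOW conflicts found.

Answer: No FIRST/FOLLOW conflicts.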